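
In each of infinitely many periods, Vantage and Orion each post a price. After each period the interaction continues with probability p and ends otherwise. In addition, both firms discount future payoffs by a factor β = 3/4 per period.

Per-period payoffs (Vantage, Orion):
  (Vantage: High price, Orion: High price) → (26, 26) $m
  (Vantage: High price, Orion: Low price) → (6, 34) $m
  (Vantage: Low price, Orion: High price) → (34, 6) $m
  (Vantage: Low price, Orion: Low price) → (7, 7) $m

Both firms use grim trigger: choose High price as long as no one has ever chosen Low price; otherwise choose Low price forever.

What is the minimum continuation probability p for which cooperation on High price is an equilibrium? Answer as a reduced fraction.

With continuation probability p and discount β, the effective per-period discount factor is βp.
Grim-trigger IC: βp ≥ (34−26)/(34−7) = 8/27.
So p ≥ (8/27)/(3/4) = 32/81.

32/81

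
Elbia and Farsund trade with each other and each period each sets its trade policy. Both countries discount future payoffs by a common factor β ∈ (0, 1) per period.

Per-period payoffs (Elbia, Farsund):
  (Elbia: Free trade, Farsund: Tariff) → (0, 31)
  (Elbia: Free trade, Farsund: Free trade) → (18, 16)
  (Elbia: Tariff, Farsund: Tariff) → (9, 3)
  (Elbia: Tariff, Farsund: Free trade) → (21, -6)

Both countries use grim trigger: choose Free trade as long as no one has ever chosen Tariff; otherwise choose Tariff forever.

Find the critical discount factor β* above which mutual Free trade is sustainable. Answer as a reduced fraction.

15/28

Elbia: cooperation gives 18 each period; deviation gives 21 once then 9 forever.
  18/(1−β) ≥ 21 + 9β/(1−β) ⇒ β ≥ 3/12 = 1/4.
Farsund: cooperation gives 16 each period; deviation gives 31 once then 3 forever.
  β ≥ 15/28.
Both must hold, so the binding constraint is Farsund's: β ≥ 15/28.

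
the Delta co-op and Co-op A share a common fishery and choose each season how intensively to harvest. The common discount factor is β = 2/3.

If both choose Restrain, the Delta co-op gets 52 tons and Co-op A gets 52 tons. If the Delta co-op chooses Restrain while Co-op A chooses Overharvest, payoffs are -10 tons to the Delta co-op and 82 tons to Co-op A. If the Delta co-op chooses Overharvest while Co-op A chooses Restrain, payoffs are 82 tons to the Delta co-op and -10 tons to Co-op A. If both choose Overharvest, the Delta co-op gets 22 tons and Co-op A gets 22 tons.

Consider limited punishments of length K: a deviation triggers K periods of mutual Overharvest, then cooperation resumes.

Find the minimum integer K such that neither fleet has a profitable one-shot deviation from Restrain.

2

IC: β(1−β^K)/(1−β) ≥ (82−52)/(52−22) = 1.
With β = 2/3: need 1 − β^K ≥ 1·(1−2/3)/(2/3), i.e. β^K ≤ 0.5000.
Since (2/3)^1 = 0.6667 and (2/3)^2 = 0.4444, the smallest such K is 2.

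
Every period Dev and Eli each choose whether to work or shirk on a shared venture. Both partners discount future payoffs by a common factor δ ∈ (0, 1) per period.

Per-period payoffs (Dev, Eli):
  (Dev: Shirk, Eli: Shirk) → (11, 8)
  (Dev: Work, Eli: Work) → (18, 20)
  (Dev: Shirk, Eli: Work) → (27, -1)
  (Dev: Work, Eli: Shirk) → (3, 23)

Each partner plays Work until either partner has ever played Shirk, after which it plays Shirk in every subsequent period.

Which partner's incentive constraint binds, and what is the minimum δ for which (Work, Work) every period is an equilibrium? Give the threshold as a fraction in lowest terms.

Dev; δ ≥ 9/16

Dev: cooperation gives 18 each period; deviation gives 27 once then 11 forever.
  18/(1−δ) ≥ 27 + 11δ/(1−δ) ⇒ δ ≥ 9/16.
Eli: cooperation gives 20 each period; deviation gives 23 once then 8 forever.
  δ ≥ 3/15 = 1/5.
Both must hold, so the binding constraint is Dev's: δ ≥ 9/16.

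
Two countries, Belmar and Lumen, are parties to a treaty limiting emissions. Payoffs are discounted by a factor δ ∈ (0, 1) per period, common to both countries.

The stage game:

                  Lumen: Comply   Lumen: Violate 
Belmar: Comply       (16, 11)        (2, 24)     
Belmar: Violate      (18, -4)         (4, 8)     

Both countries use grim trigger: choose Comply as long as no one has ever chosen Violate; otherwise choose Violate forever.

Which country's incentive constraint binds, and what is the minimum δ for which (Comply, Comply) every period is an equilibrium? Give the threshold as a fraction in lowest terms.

Lumen; δ ≥ 13/16

For Belmar: deviation gain 18−16 = 2, per-period punishment loss 16−4 = 12. IC gives δ ≥ 2/14 = 1/7.
For Lumen: gain 13, loss 3 per period, so δ ≥ 13/16.
The tighter constraint is Lumen's, so cooperation needs δ ≥ 13/16.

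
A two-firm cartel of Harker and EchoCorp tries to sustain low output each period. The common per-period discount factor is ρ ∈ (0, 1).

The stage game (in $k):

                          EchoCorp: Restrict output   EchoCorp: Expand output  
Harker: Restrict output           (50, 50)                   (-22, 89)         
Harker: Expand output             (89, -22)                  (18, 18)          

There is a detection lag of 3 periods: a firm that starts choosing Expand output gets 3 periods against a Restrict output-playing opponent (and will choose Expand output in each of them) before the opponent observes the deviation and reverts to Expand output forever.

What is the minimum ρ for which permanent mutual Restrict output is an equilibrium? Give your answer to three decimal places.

0.819

Deviating for the 3 undetected periods gains 89−50 = 39 per period over cooperation, then loses 50−18 = 32 per period forever once punishment starts.
Gain: 39(1 + ρ + … + ρ^2); loss: 32·ρ^3/(1−ρ).
No profitable deviation ⇔ 39(1−ρ^3) ≤ 32·ρ^3, i.e. ρ^3 ≥ 39/(39+32) = 39/71.
Hence ρ ≥ (39/71)^(1/3) ≈ 0.819.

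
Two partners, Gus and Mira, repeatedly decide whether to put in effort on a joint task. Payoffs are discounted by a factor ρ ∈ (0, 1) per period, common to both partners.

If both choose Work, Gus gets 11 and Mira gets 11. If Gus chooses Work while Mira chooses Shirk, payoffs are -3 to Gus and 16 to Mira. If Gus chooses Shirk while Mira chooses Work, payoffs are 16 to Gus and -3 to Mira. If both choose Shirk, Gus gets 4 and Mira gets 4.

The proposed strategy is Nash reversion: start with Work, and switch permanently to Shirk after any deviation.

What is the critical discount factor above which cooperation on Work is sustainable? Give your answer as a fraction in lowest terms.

5/12

One-period gain from deviating is 16 − 11 = 5. The loss is 11 − 4 = 7 in every subsequent period, with present value 7·ρ/(1−ρ).
Deviation is unprofitable when 7·ρ/(1−ρ) ≥ 5, i.e. ρ/(1−ρ) ≥ 5/7.
Equivalently ρ ≥ 5/(5+7) = 5/12.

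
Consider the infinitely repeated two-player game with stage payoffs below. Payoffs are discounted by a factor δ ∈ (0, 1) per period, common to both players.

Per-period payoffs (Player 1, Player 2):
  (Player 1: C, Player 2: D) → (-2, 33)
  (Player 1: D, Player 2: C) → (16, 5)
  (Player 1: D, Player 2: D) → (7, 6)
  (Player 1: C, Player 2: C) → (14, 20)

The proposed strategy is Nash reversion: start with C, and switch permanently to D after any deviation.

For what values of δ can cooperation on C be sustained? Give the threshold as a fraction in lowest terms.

For Player 1: deviation gain 16−14 = 2, per-period punishment loss 14−7 = 7. IC gives δ ≥ 2/9.
For Player 2: gain 13, loss 14 per period, so δ ≥ 13/27.
The tighter constraint is Player 2's, so cooperation needs δ ≥ 13/27.

13/27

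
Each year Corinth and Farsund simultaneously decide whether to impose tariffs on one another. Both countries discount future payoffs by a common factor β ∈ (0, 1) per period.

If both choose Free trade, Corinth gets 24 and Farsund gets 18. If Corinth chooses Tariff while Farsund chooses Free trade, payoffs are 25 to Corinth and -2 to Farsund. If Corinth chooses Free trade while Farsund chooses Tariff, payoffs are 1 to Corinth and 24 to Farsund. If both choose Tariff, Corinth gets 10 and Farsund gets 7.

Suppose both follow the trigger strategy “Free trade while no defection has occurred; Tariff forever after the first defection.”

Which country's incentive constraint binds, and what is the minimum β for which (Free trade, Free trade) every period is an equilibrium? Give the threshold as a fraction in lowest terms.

Farsund; β ≥ 6/17

Corinth: cooperation gives 24 each period; deviation gives 25 once then 10 forever.
  24/(1−β) ≥ 25 + 10β/(1−β) ⇒ β ≥ 1/15.
Farsund: cooperation gives 18 each period; deviation gives 24 once then 7 forever.
  β ≥ 6/17.
Both must hold, so the binding constraint is Farsund's: β ≥ 6/17.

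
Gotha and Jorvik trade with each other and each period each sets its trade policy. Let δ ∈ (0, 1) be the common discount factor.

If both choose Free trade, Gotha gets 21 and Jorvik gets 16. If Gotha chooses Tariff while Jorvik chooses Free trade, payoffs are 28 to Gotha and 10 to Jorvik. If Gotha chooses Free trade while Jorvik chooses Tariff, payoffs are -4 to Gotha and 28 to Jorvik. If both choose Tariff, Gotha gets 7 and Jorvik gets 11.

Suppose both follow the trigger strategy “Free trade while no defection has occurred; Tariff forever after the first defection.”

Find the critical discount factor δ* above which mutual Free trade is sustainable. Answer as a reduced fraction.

Gotha: cooperation gives 21 each period; deviation gives 28 once then 7 forever.
  21/(1−δ) ≥ 28 + 7δ/(1−δ) ⇒ δ ≥ 7/21 = 1/3.
Jorvik: cooperation gives 16 each period; deviation gives 28 once then 11 forever.
  δ ≥ 12/17.
Both must hold, so the binding constraint is Jorvik's: δ ≥ 12/17.

12/17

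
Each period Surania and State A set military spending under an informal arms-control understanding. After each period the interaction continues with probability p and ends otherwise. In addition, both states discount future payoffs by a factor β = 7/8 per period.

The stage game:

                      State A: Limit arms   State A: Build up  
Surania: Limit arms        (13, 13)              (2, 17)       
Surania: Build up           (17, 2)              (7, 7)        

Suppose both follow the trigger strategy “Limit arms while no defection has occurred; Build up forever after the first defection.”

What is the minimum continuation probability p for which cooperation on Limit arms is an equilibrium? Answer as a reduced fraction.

16/35

With continuation probability p and discount β, the effective per-period discount factor is βp.
Grim-trigger IC: βp ≥ (17−13)/(17−7) = 2/5.
So p ≥ (2/5)/(7/8) = 16/35.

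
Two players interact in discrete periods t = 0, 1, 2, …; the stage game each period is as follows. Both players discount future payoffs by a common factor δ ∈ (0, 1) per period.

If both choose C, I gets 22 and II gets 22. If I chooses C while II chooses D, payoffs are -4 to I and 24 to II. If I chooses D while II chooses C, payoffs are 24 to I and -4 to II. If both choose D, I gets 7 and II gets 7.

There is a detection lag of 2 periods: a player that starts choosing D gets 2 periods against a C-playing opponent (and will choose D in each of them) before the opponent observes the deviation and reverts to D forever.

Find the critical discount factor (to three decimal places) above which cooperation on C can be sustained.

0.343

The best deviation is to choose D for all 2 undetected periods, earning 24 each, then 7 forever once detected.
Deviation value: 24(1−δ^2)/(1−δ) + 7δ^2/(1−δ); cooperation value: 22/(1−δ).
IC: 22 ≥ 24(1−δ^2) + 7δ^2 = 24 − 17δ^2.
So δ^2 ≥ 2/17, giving δ ≥ (2/17)^(1/2) ≈ 0.343.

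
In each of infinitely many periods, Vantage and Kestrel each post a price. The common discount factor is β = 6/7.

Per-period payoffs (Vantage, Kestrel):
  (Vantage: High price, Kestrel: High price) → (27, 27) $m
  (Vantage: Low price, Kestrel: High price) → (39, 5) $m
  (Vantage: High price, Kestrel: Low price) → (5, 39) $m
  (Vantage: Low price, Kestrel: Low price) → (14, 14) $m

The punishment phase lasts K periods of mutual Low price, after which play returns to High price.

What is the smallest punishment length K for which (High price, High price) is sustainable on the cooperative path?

IC: β(1−β^K)/(1−β) ≥ (39−27)/(27−14) = 12/13.
With β = 6/7: need 1 − β^K ≥ 12/13·(1−6/7)/(6/7), i.e. β^K ≤ 0.8462.
Since (6/7)^1 = 0.8571 and (6/7)^2 = 0.7347, the smallest such K is 2.

2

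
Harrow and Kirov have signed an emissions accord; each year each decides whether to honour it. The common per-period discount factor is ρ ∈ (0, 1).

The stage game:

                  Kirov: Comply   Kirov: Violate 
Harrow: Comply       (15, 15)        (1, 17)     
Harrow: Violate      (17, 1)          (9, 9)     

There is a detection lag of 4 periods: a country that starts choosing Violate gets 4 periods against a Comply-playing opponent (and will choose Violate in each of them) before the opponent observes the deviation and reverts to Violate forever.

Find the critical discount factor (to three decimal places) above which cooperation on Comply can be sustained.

Deviating for the 4 undetected periods gains 17−15 = 2 per period over cooperation, then loses 15−9 = 6 per period forever once punishment starts.
Gain: 2(1 + ρ + … + ρ^3); loss: 6·ρ^4/(1−ρ).
No profitable deviation ⇔ 2(1−ρ^4) ≤ 6·ρ^4, i.e. ρ^4 ≥ 2/(2+6) = 1/4.
Hence ρ ≥ (1/4)^(1/4) ≈ 0.707.

0.707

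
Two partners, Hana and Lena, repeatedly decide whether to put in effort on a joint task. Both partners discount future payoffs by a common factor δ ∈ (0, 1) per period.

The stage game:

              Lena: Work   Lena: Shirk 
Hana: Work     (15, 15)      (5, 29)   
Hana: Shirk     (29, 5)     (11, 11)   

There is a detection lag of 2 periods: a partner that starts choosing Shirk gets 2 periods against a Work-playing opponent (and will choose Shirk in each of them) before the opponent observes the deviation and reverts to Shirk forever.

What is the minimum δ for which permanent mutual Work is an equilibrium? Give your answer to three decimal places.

0.882

Deviating for the 2 undetected periods gains 29−15 = 14 per period over cooperation, then loses 15−11 = 4 per period forever once punishment starts.
Gain: 14(1 + δ + … + δ^1); loss: 4·δ^2/(1−δ).
No profitable deviation ⇔ 14(1−δ^2) ≤ 4·δ^2, i.e. δ^2 ≥ 14/(14+4) = 7/9.
Hence δ ≥ (7/9)^(1/2) ≈ 0.882.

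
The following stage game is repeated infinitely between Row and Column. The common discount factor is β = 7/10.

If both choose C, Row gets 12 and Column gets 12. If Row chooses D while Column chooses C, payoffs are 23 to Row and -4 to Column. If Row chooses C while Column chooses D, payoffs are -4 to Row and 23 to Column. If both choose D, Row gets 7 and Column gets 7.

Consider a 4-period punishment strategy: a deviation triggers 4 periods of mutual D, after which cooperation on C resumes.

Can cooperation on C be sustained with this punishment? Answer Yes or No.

No

Comparing payoff streams over the 5 periods until play realigns: cooperate → 12(1+β+…+β^4); deviate → 23 + 7(β+…+β^4).
Cooperation is sustained iff (12−7)(β+…+β^4) ≥ 23−12.
β+…+β^4 = 7/10·(1−(7/10)^4)/(1−7/10) = 1.7731, and (23−12)/(12−7) = 2.2000.
1.7731 < 2.2000, so cooperation is not sustainable.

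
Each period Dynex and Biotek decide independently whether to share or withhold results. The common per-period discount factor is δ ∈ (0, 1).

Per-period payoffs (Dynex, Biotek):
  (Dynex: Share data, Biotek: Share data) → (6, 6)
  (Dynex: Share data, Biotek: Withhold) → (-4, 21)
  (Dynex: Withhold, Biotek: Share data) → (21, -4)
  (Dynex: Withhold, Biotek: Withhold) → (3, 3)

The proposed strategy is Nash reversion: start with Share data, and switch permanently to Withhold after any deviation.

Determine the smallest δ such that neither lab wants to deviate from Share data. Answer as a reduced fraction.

5/6

Under grim trigger the critical discount factor is (T−C)/(T−P) with T = 21, C = 6, P = 3.
δ* = (21−6)/(21−3) = 15/18 = 5/6.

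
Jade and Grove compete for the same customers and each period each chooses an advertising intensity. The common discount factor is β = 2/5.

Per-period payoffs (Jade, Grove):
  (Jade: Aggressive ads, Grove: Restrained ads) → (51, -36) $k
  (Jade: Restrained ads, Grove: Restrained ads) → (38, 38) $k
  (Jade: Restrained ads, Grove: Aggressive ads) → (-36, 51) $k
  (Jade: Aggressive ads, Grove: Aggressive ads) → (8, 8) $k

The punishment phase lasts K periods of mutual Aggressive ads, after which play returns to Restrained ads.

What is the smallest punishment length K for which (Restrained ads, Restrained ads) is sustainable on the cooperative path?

IC: β(1−β^K)/(1−β) ≥ (51−38)/(38−8) = 13/30.
With β = 2/5: need 1 − β^K ≥ 13/30·(1−2/5)/(2/5), i.e. β^K ≤ 0.3500.
Since (2/5)^1 = 0.4000 and (2/5)^2 = 0.1600, the smallest such K is 2.

2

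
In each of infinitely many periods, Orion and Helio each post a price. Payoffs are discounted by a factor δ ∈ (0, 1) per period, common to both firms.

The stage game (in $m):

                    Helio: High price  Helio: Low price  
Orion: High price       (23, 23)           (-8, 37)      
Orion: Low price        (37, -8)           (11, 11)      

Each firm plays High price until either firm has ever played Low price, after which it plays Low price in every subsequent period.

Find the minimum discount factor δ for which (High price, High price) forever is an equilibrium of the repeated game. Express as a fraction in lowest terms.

7/13

Under grim trigger the critical discount factor is (T−C)/(T−P) with T = 37, C = 23, P = 11.
δ* = (37−23)/(37−11) = 14/26 = 7/13.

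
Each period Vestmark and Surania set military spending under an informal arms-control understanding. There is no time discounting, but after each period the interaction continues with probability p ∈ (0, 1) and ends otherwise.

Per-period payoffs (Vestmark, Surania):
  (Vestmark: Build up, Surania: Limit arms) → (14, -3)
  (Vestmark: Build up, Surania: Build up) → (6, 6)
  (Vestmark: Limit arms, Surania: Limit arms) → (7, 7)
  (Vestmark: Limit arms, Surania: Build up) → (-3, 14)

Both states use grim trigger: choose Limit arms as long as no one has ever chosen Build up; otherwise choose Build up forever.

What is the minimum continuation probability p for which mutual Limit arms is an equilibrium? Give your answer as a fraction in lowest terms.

Expected cooperation value is 7 + p·7 + p²·7 + … = 7/(1−p); deviation gives 14 + p·6/(1−p).
7 ≥ 14(1−p) + 6p ⇒ 8p ≥ 7 ⇒ p ≥ 7/8.

7/8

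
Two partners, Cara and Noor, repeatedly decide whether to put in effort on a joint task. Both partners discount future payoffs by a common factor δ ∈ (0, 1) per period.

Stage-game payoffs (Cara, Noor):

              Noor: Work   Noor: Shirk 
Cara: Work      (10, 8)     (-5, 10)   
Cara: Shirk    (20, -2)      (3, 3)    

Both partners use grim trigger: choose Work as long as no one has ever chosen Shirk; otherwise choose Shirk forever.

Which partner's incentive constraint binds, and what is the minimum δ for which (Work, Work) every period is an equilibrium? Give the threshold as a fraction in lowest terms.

Cara's threshold: (20−10)/(20−3) = 10/17.
Noor's threshold: (10−8)/(10−3) = 2/7.
10/17 > 2/7, so Cara binds and δ* = 10/17.

Cara; δ ≥ 10/17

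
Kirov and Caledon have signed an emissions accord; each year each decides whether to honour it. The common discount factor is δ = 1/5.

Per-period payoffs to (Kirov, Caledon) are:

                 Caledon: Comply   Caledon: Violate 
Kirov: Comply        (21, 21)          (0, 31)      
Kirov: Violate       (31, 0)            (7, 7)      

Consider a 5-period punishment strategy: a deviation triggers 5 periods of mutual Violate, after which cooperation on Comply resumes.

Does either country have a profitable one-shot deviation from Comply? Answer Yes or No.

Comparing payoff streams over the 6 periods until play realigns: cooperate → 21(1+δ+…+δ^5); deviate → 31 + 7(δ+…+δ^5).
Cooperation is sustained iff (21−7)(δ+…+δ^5) ≥ 31−21.
δ+…+δ^5 = 1/5·(1−(1/5)^5)/(1−1/5) = 0.2499, and (31−21)/(21−7) = 0.7143.
0.2499 < 0.7143, so cooperation is not sustainable.

Yes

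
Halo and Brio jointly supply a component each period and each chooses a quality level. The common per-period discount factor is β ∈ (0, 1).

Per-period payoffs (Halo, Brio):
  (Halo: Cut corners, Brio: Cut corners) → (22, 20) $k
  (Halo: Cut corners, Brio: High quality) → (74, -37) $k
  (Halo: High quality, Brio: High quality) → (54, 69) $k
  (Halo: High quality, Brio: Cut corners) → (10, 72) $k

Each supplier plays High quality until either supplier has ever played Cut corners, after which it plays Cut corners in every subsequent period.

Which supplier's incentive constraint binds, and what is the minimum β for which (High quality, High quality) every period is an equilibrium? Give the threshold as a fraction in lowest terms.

Halo; β ≥ 5/13

Halo's threshold: (74−54)/(74−22) = 5/13.
Brio's threshold: (72−69)/(72−20) = 3/52.
5/13 > 3/52, so Halo binds and β* = 5/13.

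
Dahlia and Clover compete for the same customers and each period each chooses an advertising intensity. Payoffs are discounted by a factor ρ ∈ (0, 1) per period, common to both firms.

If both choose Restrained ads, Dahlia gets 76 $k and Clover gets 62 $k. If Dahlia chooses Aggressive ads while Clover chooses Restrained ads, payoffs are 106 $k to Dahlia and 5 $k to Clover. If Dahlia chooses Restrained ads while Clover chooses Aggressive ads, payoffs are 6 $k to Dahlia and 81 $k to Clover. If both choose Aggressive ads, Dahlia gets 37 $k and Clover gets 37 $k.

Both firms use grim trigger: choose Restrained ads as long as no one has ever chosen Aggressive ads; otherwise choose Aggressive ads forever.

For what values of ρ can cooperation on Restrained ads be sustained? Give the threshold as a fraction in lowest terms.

10/23

Dahlia: cooperation gives 76 each period; deviation gives 106 once then 37 forever.
  76/(1−ρ) ≥ 106 + 37ρ/(1−ρ) ⇒ ρ ≥ 30/69 = 10/23.
Clover: cooperation gives 62 each period; deviation gives 81 once then 37 forever.
  ρ ≥ 19/44.
Both must hold, so the binding constraint is Dahlia's: ρ ≥ 10/23.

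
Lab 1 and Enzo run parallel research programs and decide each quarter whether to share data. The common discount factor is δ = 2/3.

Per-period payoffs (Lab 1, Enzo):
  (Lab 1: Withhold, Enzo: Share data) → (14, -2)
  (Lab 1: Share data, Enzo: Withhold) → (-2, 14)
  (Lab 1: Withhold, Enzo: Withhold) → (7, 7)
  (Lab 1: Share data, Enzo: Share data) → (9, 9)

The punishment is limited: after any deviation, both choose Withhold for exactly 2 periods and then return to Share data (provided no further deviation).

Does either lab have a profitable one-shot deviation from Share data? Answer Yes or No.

Yes

Comparing payoff streams over the 3 periods until play realigns: cooperate → 9(1+δ+…+δ^2); deviate → 14 + 7(δ+…+δ^2).
Cooperation is sustained iff (9−7)(δ+…+δ^2) ≥ 14−9.
δ+…+δ^2 = 2/3·(1−(2/3)^2)/(1−2/3) = 1.1111, and (14−9)/(9−7) = 2.5000.
1.1111 < 2.5000, so cooperation is not sustainable.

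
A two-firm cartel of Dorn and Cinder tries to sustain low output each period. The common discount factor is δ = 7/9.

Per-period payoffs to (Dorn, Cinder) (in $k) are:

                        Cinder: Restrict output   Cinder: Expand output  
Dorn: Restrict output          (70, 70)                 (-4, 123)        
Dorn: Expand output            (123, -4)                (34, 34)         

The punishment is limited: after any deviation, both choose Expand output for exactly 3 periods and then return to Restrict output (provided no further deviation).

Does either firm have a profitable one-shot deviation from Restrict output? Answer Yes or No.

A one-shot deviation gives 123 now, then 34 for 3 periods, then back to 70.
Gain from deviating: (123−70) today; loss: (70−34) in each of the next 3 periods.
No-deviation condition: (70−34)(δ+…+δ^3) ≥ 123−70, i.e. δ+…+δ^3 ≥ 53/36.
At δ = 7/9: δ+…+δ^3 = 1.8532 ≥ 1.4722.
So cooperation is sustainable.

No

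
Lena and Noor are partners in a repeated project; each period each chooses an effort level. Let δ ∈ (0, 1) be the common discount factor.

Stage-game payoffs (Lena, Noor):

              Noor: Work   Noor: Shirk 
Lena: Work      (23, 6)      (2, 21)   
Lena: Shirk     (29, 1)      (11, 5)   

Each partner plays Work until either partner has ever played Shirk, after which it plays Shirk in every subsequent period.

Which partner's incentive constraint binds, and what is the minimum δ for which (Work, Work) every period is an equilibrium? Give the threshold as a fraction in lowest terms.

For Lena: deviation gain 29−23 = 6, per-period punishment loss 23−11 = 12. IC gives δ ≥ 6/18 = 1/3.
For Noor: gain 15, loss 1 per period, so δ ≥ 15/16.
The tighter constraint is Noor's, so cooperation needs δ ≥ 15/16.

Noor; δ ≥ 15/16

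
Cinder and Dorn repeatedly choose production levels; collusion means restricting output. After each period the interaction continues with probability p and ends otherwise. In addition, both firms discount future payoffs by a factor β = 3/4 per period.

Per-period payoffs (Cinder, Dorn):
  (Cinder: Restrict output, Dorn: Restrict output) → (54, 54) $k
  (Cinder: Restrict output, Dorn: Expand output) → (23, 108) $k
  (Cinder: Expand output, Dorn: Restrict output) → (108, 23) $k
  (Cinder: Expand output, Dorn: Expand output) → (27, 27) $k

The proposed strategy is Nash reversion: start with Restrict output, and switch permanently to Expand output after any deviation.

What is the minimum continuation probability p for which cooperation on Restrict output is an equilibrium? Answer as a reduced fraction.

8/9

Expected continuation weight on next period's payoff is β·p = 3/4·p, which plays the role of the discount factor.
Cooperation requires 3/4·p ≥ (108−54)/(108−27) = 2/3, hence p ≥ 8/9.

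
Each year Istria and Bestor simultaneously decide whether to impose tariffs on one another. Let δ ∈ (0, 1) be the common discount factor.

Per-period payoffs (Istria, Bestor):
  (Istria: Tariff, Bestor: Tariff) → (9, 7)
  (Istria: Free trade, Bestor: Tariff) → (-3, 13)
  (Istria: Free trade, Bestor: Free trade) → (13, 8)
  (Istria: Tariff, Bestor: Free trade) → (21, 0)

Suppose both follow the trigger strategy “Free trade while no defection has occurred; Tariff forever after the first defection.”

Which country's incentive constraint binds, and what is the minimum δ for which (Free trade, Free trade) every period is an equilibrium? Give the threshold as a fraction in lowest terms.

Istria's threshold: (21−13)/(21−9) = 2/3.
Bestor's threshold: (13−8)/(13−7) = 5/6.
2/3 < 5/6, so Bestor binds and δ* = 5/6.

Bestor; δ ≥ 5/6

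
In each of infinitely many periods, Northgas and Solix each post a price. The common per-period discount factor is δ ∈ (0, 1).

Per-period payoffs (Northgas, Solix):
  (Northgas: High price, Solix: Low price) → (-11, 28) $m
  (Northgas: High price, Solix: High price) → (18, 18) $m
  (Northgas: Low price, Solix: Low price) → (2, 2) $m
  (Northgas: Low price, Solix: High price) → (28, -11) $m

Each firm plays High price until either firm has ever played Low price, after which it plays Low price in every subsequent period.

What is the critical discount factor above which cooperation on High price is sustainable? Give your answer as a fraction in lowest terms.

Cooperation forever yields 18 each period: 18/(1−δ).
Deviating yields 28 once, then 2 forever: 28 + 2δ/(1−δ).
No profitable deviation requires 18/(1−δ) ≥ 28 + 2δ/(1−δ).
Multiplying by (1−δ): 18 ≥ 28(1−δ) + 2δ = 28 − 26δ.
So 26δ ≥ 10, i.e. δ ≥ 10/26 = 5/13.

5/13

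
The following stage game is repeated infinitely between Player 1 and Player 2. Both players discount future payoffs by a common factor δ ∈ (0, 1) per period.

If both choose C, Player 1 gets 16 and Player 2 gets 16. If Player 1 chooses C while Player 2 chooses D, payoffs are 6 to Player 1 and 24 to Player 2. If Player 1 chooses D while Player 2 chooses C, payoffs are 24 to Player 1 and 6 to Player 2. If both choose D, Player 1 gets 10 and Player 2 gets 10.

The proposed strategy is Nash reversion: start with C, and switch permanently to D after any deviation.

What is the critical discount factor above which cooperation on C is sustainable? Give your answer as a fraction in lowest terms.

Under grim trigger the critical discount factor is (T−C)/(T−P) with T = 24, C = 16, P = 10.
δ* = (24−16)/(24−10) = 8/14 = 4/7.

4/7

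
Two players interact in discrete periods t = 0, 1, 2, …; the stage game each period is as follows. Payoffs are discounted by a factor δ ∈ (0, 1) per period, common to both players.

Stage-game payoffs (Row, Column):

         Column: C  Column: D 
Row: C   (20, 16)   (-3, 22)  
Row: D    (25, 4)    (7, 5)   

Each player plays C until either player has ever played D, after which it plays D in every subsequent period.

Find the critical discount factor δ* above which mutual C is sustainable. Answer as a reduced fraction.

6/17

Row's threshold: (25−20)/(25−7) = 5/18.
Column's threshold: (22−16)/(22−5) = 6/17.
5/18 < 6/17, so Column binds and δ* = 6/17.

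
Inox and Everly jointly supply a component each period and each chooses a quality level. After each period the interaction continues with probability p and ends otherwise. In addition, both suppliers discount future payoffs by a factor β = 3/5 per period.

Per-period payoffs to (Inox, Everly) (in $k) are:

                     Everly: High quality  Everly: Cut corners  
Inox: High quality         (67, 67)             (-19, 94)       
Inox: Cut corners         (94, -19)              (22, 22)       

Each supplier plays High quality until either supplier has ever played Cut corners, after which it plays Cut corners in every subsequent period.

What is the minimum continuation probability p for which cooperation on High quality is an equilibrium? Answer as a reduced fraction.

Expected continuation weight on next period's payoff is β·p = 3/5·p, which plays the role of the discount factor.
Cooperation requires 3/5·p ≥ (94−67)/(94−22) = 3/8, hence p ≥ 5/8.

5/8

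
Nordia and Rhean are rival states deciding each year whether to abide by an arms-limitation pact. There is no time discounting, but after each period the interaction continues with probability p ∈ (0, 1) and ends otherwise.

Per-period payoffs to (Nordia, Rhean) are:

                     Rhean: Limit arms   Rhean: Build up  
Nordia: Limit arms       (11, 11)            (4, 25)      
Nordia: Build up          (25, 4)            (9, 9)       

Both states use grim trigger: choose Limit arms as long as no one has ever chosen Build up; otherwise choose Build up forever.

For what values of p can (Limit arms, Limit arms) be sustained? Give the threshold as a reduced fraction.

7/8

Expected cooperation value is 11 + p·11 + p²·11 + … = 11/(1−p); deviation gives 25 + p·9/(1−p).
11 ≥ 25(1−p) + 9p ⇒ 16p ≥ 14 ⇒ p ≥ 14/16 = 7/8.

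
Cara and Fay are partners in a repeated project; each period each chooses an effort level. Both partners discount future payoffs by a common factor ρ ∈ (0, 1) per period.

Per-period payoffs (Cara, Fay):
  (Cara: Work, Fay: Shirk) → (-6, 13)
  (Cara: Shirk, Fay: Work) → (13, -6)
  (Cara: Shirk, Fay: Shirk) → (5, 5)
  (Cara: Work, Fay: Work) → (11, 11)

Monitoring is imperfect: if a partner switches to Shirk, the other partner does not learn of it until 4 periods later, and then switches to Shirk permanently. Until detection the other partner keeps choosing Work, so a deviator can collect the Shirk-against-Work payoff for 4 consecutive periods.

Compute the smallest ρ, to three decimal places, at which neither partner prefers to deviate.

A deviator earns 13 for 4 periods, then 5 forever; cooperating earns 11 forever. Multiplying the IC by (1−ρ):
11 ≥ 13(1−ρ^4) + 5ρ^4, so 8·ρ^4 ≥ 2 and ρ^4 ≥ 1/4.
ρ ≥ (1/4)^(1/4) ≈ 0.707.

0.707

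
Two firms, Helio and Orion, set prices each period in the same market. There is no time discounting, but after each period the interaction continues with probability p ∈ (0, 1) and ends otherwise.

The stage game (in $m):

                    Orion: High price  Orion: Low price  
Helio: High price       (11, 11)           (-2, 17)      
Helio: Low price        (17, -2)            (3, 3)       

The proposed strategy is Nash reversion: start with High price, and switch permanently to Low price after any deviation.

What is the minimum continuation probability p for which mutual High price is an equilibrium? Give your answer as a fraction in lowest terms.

3/7

Expected cooperation value is 11 + p·11 + p²·11 + … = 11/(1−p); deviation gives 17 + p·3/(1−p).
11 ≥ 17(1−p) + 3p ⇒ 14p ≥ 6 ⇒ p ≥ 6/14 = 3/7.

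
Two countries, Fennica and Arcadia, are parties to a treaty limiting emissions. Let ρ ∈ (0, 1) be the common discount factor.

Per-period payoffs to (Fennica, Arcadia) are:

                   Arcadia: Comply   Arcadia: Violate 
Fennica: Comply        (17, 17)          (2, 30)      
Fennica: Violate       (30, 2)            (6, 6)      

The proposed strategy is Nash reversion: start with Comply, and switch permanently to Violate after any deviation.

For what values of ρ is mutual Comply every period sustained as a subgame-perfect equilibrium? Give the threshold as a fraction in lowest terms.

17/(1−ρ) ≥ 30 + 6ρ/(1−ρ)
17 ≥ 30 − 24ρ
ρ ≥ 13/24.

13/24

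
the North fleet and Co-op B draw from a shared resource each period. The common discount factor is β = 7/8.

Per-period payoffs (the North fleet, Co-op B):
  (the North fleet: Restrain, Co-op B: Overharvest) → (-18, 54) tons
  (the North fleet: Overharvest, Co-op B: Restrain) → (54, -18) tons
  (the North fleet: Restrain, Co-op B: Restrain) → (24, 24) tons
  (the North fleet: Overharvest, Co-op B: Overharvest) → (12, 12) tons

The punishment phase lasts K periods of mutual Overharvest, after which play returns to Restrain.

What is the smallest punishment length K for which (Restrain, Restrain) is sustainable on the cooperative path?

4

No profitable deviation requires (24−12)(β+…+β^K) ≥ 54−24, i.e. β+…+β^K ≥ 5/2 ≈ 2.5000.
With β = 7/8, the partial sums are K=1: 0.8750, K=2: 1.6406, K=3: 2.3105, K=4: 2.8967.
K = 4 is the first length at which the sum reaches 2.5000.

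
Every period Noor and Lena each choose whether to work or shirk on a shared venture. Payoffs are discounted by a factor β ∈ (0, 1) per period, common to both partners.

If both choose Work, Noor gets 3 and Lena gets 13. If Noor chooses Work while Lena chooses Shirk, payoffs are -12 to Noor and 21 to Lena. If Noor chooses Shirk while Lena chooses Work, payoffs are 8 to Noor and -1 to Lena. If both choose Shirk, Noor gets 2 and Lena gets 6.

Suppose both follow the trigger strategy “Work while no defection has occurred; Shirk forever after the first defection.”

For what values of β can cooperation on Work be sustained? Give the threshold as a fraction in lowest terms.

5/6

Noor's threshold: (8−3)/(8−2) = 5/6.
Lena's threshold: (21−13)/(21−6) = 8/15.
5/6 > 8/15, so Noor binds and β* = 5/6.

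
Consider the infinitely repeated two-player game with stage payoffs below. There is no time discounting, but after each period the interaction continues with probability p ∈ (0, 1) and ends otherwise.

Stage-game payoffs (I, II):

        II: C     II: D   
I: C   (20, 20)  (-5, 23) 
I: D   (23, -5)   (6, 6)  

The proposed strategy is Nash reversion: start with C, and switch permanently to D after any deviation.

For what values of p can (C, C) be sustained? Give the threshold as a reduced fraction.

3/17

With no time discounting, the continuation probability p plays the role of the discount factor.
Grim-trigger IC: 20/(1−p) ≥ 23 + 6p/(1−p) ⇒ p ≥ (23−20)/(23−6) = 3/17.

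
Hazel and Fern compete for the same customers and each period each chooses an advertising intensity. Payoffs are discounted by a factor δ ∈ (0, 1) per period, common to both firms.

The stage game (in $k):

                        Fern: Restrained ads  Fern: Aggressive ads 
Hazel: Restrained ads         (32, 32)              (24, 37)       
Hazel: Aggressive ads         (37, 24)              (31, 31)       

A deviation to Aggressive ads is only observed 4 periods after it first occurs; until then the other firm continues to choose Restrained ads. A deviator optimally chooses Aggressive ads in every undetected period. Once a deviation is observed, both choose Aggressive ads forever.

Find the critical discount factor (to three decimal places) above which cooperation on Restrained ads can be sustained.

The best deviation is to choose Aggressive ads for all 4 undetected periods, earning 37 each, then 31 forever once detected.
Deviation value: 37(1−δ^4)/(1−δ) + 31δ^4/(1−δ); cooperation value: 32/(1−δ).
IC: 32 ≥ 37(1−δ^4) + 31δ^4 = 37 − 6δ^4.
So δ^4 ≥ 5/6, giving δ ≥ (5/6)^(1/4) ≈ 0.955.

0.955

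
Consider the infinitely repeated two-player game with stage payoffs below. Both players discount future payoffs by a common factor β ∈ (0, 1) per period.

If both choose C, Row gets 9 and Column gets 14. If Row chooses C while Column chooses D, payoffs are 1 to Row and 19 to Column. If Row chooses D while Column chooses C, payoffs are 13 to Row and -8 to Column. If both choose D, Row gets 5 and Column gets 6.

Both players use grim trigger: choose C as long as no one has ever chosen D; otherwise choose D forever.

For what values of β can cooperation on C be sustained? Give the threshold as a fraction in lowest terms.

1/2

Row's threshold: (13−9)/(13−5) = 1/2.
Column's threshold: (19−14)/(19−6) = 5/13.
1/2 > 5/13, so Row binds and β* = 1/2.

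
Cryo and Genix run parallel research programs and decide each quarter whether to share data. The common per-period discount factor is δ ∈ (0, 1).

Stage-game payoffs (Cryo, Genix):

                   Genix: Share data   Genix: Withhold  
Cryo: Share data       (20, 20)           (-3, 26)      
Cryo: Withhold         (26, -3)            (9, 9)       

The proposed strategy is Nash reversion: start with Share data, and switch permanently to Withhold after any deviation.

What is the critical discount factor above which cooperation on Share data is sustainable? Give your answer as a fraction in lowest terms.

6/17

Cooperation forever yields 20 each period: 20/(1−δ).
Deviating yields 26 once, then 9 forever: 26 + 9δ/(1−δ).
No profitable deviation requires 20/(1−δ) ≥ 26 + 9δ/(1−δ).
Multiplying by (1−δ): 20 ≥ 26(1−δ) + 9δ = 26 − 17δ.
So 17δ ≥ 6, i.e. δ ≥ 6/17.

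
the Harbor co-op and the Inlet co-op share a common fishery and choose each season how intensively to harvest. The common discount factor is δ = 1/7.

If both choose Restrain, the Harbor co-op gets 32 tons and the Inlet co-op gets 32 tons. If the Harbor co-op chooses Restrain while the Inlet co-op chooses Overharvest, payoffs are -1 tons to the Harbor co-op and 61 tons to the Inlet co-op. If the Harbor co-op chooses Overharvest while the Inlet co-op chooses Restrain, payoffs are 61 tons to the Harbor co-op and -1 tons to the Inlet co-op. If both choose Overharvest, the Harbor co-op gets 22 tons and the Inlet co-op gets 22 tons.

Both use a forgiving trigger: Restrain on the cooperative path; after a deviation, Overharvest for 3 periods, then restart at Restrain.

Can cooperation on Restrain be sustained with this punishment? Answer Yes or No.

IC: δ+…+δ^3 ≥ (61−32)/(32−22) = 29/10.
At δ = 1/7: partial sum = 0.1662 < 2.9000. Cooperation not sustainable.

No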